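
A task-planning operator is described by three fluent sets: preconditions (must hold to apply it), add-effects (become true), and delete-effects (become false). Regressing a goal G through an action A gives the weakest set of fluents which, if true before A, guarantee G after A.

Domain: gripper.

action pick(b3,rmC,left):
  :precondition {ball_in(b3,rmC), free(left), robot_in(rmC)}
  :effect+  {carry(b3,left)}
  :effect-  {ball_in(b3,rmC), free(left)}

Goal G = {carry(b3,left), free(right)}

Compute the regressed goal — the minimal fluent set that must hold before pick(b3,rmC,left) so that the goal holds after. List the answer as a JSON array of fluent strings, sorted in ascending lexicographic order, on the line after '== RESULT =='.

Compute (G \ add) ∪ pre:
  G ∩ del = {}  (empty — regression defined)
  G \ add = {carry(b3,left), free(right)} \ {carry(b3,left)} = {free(right)}
  ∪ pre   = {free(right)} ∪ {ball_in(b3,rmC), free(left), robot_in(rmC)}
          = {ball_in(b3,rmC), free(left), free(right), robot_in(rmC)}

== RESULT ==
["ball_in(b3,rmC)", "free(left)", "free(right)", "robot_in(rmC)"]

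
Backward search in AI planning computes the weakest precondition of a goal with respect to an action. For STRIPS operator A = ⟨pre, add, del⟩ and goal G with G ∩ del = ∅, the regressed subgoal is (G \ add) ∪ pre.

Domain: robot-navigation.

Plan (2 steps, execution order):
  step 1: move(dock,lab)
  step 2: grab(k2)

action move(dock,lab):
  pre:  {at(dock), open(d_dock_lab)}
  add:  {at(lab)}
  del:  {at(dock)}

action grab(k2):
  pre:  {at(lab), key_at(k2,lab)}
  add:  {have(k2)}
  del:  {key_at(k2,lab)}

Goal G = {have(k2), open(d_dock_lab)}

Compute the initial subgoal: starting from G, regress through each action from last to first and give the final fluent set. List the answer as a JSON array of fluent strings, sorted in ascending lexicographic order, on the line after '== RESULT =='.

Regress step by step:
  through step 2 (grab(k2)): drop {have(k2)}, keep {open(d_dock_lab)}, require {at(lab), key_at(k2,lab)}
    → {at(lab), key_at(k2,lab), open(d_dock_lab)}
  through step 1 (move(dock,lab)): drop {at(lab)}, keep {key_at(k2,lab), open(d_dock_lab)}, require {at(dock), open(d_dock_lab)}
    → {at(dock), key_at(k2,lab), open(d_dock_lab)}

== RESULT ==
["at(dock)", "key_at(k2,lab)", "open(d_dock_lab)"]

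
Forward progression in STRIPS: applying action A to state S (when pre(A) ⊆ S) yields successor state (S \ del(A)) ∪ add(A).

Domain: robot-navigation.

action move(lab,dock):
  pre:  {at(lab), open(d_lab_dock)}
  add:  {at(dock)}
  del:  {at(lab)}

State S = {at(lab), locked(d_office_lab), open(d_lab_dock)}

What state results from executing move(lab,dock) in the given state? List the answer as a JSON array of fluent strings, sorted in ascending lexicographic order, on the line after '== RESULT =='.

Progress:
  pre ⊆ S: {at(lab), open(d_lab_dock)} ⊆ S  — applicable
  S \ del = {locked(d_office_lab), open(d_lab_dock)}
  ∪ add   = {at(dock), locked(d_office_lab), open(d_lab_dock)}

== RESULT ==
["at(dock)", "locked(d_office_lab)", "open(d_lab_dock)"]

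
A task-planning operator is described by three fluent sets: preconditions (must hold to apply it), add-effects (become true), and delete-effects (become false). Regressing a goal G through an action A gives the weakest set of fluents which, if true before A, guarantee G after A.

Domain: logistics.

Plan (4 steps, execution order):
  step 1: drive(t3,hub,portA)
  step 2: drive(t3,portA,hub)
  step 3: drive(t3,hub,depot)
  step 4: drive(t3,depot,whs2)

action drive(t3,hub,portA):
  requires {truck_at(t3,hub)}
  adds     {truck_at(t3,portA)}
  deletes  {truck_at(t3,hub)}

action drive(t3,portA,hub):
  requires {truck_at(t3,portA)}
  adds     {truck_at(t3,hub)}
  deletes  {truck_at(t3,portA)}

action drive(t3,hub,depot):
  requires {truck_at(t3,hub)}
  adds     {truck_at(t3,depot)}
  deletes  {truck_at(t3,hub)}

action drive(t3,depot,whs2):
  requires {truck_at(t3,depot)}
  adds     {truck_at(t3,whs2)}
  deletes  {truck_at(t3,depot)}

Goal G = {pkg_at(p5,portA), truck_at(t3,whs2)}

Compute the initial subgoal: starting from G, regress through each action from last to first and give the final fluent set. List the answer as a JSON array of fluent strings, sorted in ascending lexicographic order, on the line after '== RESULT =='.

Regress step by step:
  through step 4 (drive(t3,depot,whs2)): drop {truck_at(t3,whs2)}, keep {pkg_at(p5,portA)}, require {truck_at(t3,depot)}
    → {pkg_at(p5,portA), truck_at(t3,depot)}
  through step 3 (drive(t3,hub,depot)): drop {truck_at(t3,depot)}, keep {pkg_at(p5,portA)}, require {truck_at(t3,hub)}
    → {pkg_at(p5,portA), truck_at(t3,hub)}
  through step 2 (drive(t3,portA,hub)): drop {truck_at(t3,hub)}, keep {pkg_at(p5,portA)}, require {truck_at(t3,portA)}
    → {pkg_at(p5,portA), truck_at(t3,portA)}
  through step 1 (drive(t3,hub,portA)): drop {truck_at(t3,portA)}, keep {pkg_at(p5,portA)}, require {truck_at(t3,hub)}
    → {pkg_at(p5,portA), truck_at(t3,hub)}

== RESULT ==
["pkg_at(p5,portA)", "truck_at(t3,hub)"]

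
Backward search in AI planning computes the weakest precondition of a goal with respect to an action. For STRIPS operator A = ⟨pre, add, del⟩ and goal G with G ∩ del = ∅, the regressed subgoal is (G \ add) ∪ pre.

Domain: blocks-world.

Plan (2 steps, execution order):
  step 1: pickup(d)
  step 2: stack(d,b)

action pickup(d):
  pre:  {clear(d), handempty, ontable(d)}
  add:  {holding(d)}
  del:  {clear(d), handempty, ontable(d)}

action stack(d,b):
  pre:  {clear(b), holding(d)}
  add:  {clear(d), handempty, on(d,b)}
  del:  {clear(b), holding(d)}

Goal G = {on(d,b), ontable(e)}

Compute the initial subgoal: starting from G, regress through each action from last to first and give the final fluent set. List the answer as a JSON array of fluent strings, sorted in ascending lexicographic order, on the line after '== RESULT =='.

Work backward from the goal:
  through step 2 (stack(d,b)): drop {on(d,b)}, keep {ontable(e)}, require {clear(b), holding(d)}
    → {clear(b), holding(d), ontable(e)}
  through step 1 (pickup(d)): drop {holding(d)}, keep {clear(b), ontable(e)}, require {clear(d), handempty, ontable(d)}
    → {clear(b), clear(d), handempty, ontable(d), ontable(e)}

== RESULT ==
["clear(b)", "clear(d)", "handempty", "ontable(d)", "ontable(e)"]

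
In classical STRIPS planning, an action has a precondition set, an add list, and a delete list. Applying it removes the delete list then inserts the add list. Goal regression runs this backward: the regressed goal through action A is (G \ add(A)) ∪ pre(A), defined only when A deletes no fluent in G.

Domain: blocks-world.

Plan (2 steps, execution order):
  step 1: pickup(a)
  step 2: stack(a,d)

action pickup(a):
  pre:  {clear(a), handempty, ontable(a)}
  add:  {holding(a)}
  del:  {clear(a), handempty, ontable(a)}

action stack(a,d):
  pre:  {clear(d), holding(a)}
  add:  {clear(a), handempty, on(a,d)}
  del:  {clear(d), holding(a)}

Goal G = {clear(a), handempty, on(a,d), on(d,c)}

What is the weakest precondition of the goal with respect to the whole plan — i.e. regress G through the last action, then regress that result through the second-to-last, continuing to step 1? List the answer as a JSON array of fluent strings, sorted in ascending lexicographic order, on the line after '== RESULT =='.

Regress step by step:
  through step 2 (stack(a,d)): drop {clear(a), handempty, on(a,d)}, keep {on(d,c)}, require {clear(d), holding(a)}
    → {clear(d), holding(a), on(d,c)}
  through step 1 (pickup(a)): drop {holding(a)}, keep {clear(d), on(d,c)}, require {clear(a), handempty, ontable(a)}
    → {clear(a), clear(d), handempty, on(d,c), ontable(a)}

== RESULT ==
["clear(a)", "clear(d)", "handempty", "on(d,c)", "ontable(a)"]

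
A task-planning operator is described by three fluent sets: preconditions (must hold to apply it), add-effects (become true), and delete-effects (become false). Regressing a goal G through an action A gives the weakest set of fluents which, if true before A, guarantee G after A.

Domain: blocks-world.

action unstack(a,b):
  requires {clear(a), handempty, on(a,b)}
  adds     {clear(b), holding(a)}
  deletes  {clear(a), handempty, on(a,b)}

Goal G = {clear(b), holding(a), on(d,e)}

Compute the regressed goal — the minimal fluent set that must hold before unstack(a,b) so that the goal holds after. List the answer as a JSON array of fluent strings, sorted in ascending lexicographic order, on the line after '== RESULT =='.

Compute (G \ add) ∪ pre:
  G ∩ del = {}  (empty — regression defined)
  G \ add = {clear(b), holding(a), on(d,e)} \ {clear(b), holding(a)} = {on(d,e)}
  ∪ pre   = {on(d,e)} ∪ {clear(a), handempty, on(a,b)}
          = {clear(a), handempty, on(a,b), on(d,e)}

== RESULT ==
["clear(a)", "handempty", "on(a,b)", "on(d,e)"]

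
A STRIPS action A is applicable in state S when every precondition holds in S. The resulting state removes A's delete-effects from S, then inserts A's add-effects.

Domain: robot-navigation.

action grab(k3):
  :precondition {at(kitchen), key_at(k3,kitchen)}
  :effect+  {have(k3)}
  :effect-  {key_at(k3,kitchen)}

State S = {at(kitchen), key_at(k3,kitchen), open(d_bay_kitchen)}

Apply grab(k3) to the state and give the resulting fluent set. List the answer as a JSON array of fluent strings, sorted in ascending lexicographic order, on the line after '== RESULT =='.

Compute (S \ del) ∪ add:
  pre ⊆ S: {at(kitchen), key_at(k3,kitchen)} ⊆ S  — applicable
  S \ del = {at(kitchen), open(d_bay_kitchen)}
  ∪ add   = {at(kitchen), have(k3), open(d_bay_kitchen)}

== RESULT ==
["at(kitchen)", "have(k3)", "open(d_bay_kitchen)"]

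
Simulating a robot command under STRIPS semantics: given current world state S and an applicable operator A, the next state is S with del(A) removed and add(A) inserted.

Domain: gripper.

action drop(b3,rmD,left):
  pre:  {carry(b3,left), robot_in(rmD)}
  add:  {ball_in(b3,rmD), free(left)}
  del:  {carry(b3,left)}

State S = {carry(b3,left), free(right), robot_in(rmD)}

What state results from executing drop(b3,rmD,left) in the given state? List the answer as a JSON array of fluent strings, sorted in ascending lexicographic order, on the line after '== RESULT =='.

Progress:
  pre ⊆ S: {carry(b3,left), robot_in(rmD)} ⊆ S  — applicable
  S \ del = {free(right), robot_in(rmD)}
  ∪ add   = {ball_in(b3,rmD), free(left), free(right), robot_in(rmD)}

== RESULT ==
["ball_in(b3,rmD)", "free(left)", "free(right)", "robot_in(rmD)"]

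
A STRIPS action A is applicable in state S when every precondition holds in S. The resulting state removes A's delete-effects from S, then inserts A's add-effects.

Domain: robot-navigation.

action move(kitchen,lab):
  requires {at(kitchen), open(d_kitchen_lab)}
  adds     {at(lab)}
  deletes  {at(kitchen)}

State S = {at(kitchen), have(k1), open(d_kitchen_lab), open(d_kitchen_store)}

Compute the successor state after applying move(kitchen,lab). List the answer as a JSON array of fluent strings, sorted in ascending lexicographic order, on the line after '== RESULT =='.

Compute (S \ del) ∪ add:
  pre ⊆ S: {at(kitchen), open(d_kitchen_lab)} ⊆ S  — applicable
  S \ del = {have(k1), open(d_kitchen_lab), open(d_kitchen_store)}
  ∪ add   = {at(lab), have(k1), open(d_kitchen_lab), open(d_kitchen_store)}

== RESULT ==
["at(lab)", "have(k1)", "open(d_kitchen_lab)", "open(d_kitchen_store)"]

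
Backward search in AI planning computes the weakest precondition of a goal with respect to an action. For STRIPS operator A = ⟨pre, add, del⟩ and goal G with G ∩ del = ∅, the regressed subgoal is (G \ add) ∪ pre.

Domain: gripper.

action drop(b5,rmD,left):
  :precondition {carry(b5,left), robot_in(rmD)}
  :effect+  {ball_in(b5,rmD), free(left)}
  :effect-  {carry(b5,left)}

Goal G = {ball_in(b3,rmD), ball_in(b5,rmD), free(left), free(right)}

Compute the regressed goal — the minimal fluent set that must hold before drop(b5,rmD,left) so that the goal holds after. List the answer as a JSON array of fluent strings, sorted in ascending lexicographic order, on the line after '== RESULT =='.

Compute (G \ add) ∪ pre:
  G ∩ del = {}  (empty — regression defined)
  G \ add = {ball_in(b3,rmD), ball_in(b5,rmD), free(left), free(right)} \ {ball_in(b5,rmD), free(left)} = {ball_in(b3,rmD), free(right)}
  ∪ pre   = {ball_in(b3,rmD), free(right)} ∪ {carry(b5,left), robot_in(rmD)}
          = {ball_in(b3,rmD), carry(b5,left), free(right), robot_in(rmD)}

== RESULT ==
["ball_in(b3,rmD)", "carry(b5,left)", "free(right)", "robot_in(rmD)"]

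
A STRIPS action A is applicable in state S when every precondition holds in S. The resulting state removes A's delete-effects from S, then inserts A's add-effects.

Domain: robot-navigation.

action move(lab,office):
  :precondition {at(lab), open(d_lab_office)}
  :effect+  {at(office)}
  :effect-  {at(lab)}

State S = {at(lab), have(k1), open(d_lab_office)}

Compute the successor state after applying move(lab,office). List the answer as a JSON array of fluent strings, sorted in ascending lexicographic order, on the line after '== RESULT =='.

Compute (S \ del) ∪ add:
  pre ⊆ S: {at(lab), open(d_lab_office)} ⊆ S  — applicable
  S \ del = {have(k1), open(d_lab_office)}
  ∪ add   = {at(office), have(k1), open(d_lab_office)}

== RESULT ==
["at(office)", "have(k1)", "open(d_lab_office)"]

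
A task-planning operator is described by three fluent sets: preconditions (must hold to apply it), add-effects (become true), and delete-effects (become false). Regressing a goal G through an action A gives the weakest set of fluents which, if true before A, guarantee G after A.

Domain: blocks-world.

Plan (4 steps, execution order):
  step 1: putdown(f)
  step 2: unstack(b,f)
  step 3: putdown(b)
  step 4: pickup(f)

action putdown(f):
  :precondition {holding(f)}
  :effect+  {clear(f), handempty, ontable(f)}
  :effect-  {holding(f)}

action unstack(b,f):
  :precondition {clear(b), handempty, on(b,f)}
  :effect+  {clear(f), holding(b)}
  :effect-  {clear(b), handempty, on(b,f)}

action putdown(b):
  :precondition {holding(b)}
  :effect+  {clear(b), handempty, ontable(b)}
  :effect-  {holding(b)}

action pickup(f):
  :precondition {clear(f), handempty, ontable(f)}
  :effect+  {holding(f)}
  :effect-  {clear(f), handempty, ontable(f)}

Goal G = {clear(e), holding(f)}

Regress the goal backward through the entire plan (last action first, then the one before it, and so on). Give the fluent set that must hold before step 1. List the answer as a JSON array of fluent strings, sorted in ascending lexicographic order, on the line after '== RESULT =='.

Work backward from the goal:
  through step 4 (pickup(f)): drop {holding(f)}, keep {clear(e)}, require {clear(f), handempty, ontable(f)}
    → {clear(e), clear(f), handempty, ontable(f)}
  through step 3 (putdown(b)): drop {handempty}, keep {clear(e), clear(f), ontable(f)}, require {holding(b)}
    → {clear(e), clear(f), holding(b), ontable(f)}
  through step 2 (unstack(b,f)): drop {clear(f), holding(b)}, keep {clear(e), ontable(f)}, require {clear(b), handempty, on(b,f)}
    → {clear(b), clear(e), handempty, on(b,f), ontable(f)}
  through step 1 (putdown(f)): drop {handempty, ontable(f)}, keep {clear(b), clear(e), on(b,f)}, require {holding(f)}
    → {clear(b), clear(e), holding(f), on(b,f)}

== RESULT ==
["clear(b)", "clear(e)", "holding(f)", "on(b,f)"]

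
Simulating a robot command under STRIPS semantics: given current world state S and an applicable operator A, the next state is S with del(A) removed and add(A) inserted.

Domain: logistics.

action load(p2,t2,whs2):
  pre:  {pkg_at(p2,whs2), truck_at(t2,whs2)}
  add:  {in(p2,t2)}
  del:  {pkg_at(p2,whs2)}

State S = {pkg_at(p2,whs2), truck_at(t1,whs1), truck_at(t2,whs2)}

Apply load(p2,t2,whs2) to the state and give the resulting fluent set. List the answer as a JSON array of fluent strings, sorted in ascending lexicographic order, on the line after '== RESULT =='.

Compute (S \ del) ∪ add:
  pre ⊆ S: {pkg_at(p2,whs2), truck_at(t2,whs2)} ⊆ S  — applicable
  S \ del = {truck_at(t1,whs1), truck_at(t2,whs2)}
  ∪ add   = {in(p2,t2), truck_at(t1,whs1), truck_at(t2,whs2)}

== RESULT ==
["in(p2,t2)", "truck_at(t1,whs1)", "truck_at(t2,whs2)"]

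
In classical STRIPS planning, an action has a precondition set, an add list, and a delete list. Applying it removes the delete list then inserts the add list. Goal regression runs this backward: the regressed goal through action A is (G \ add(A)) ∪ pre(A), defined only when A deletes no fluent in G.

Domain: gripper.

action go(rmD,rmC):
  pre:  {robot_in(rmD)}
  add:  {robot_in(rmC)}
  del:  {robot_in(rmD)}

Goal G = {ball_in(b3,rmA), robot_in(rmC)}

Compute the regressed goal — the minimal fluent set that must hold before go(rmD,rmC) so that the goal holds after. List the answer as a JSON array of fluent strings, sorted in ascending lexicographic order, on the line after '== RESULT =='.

Regress:
  G ∩ del = {}  (empty — regression defined)
  G \ add = {ball_in(b3,rmA), robot_in(rmC)} \ {robot_in(rmC)} = {ball_in(b3,rmA)}
  ∪ pre   = {ball_in(b3,rmA)} ∪ {robot_in(rmD)}
          = {ball_in(b3,rmA), robot_in(rmD)}

== RESULT ==
["ball_in(b3,rmA)", "robot_in(rmD)"]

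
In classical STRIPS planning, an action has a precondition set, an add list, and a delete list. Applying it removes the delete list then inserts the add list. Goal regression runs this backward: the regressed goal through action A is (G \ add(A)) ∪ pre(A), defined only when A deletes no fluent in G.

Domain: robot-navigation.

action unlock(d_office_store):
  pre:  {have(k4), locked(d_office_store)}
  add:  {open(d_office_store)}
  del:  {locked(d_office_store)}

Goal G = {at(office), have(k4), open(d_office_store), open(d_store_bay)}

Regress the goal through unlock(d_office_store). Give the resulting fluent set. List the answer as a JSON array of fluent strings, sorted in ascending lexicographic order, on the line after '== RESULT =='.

Compute (G \ add) ∪ pre:
  G ∩ del = {}  (empty — regression defined)
  G \ add = {at(office), have(k4), open(d_office_store), open(d_store_bay)} \ {open(d_office_store)} = {at(office), have(k4), open(d_store_bay)}
  ∪ pre   = {at(office), have(k4), open(d_store_bay)} ∪ {have(k4), locked(d_office_store)}
          = {at(office), have(k4), locked(d_office_store), open(d_store_bay)}

== RESULT ==
["at(office)", "have(k4)", "locked(d_office_store)", "open(d_store_bay)"]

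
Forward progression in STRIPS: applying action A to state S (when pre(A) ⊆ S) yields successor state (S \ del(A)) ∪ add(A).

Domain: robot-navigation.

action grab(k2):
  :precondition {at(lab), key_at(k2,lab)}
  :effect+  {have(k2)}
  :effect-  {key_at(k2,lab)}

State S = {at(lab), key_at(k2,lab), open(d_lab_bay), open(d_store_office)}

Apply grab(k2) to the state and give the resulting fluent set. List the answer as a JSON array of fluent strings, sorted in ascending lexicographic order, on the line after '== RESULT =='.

Compute (S \ del) ∪ add:
  pre ⊆ S: {at(lab), key_at(k2,lab)} ⊆ S  — applicable
  S \ del = {at(lab), open(d_lab_bay), open(d_store_office)}
  ∪ add   = {at(lab), have(k2), open(d_lab_bay), open(d_store_office)}

== RESULT ==
["at(lab)", "have(k2)", "open(d_lab_bay)", "open(d_store_office)"]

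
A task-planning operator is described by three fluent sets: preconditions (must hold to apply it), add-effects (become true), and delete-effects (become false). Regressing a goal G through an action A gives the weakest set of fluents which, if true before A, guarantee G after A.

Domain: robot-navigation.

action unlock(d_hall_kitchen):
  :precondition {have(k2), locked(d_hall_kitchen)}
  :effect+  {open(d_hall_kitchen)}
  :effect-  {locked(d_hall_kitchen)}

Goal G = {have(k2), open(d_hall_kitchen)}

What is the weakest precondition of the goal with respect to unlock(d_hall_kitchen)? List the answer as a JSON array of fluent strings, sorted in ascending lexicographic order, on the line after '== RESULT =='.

Compute (G \ add) ∪ pre:
  G ∩ del = {}  (empty — regression defined)
  G \ add = {have(k2), open(d_hall_kitchen)} \ {open(d_hall_kitchen)} = {have(k2)}
  ∪ pre   = {have(k2)} ∪ {have(k2), locked(d_hall_kitchen)}
          = {have(k2), locked(d_hall_kitchen)}

== RESULT ==
["have(k2)", "locked(d_hall_kitchen)"]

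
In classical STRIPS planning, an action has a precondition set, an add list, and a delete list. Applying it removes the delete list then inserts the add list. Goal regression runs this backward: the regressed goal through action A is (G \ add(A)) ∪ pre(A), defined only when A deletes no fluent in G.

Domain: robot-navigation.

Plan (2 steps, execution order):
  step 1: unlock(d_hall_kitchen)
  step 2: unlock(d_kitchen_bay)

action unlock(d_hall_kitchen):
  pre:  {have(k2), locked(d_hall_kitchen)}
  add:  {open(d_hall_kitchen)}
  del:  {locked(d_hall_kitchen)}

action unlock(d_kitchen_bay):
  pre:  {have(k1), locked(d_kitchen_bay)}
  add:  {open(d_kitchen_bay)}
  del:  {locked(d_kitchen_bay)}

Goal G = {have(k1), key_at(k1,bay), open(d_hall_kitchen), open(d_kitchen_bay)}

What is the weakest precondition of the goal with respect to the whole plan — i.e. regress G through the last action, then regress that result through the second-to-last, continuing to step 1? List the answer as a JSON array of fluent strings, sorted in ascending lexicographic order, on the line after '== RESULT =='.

Regress step by step:
  through step 2 (unlock(d_kitchen_bay)): drop {open(d_kitchen_bay)}, keep {have(k1), key_at(k1,bay), open(d_hall_kitchen)}, require {have(k1), locked(d_kitchen_bay)}
    → {have(k1), key_at(k1,bay), locked(d_kitchen_bay), open(d_hall_kitchen)}
  through step 1 (unlock(d_hall_kitchen)): drop {open(d_hall_kitchen)}, keep {have(k1), key_at(k1,bay), locked(d_kitchen_bay)}, require {have(k2), locked(d_hall_kitchen)}
    → {have(k1), have(k2), key_at(k1,bay), locked(d_hall_kitchen), locked(d_kitchen_bay)}

== RESULT ==
["have(k1)", "have(k2)", "key_at(k1,bay)", "locked(d_hall_kitchen)", "locked(d_kitchen_bay)"]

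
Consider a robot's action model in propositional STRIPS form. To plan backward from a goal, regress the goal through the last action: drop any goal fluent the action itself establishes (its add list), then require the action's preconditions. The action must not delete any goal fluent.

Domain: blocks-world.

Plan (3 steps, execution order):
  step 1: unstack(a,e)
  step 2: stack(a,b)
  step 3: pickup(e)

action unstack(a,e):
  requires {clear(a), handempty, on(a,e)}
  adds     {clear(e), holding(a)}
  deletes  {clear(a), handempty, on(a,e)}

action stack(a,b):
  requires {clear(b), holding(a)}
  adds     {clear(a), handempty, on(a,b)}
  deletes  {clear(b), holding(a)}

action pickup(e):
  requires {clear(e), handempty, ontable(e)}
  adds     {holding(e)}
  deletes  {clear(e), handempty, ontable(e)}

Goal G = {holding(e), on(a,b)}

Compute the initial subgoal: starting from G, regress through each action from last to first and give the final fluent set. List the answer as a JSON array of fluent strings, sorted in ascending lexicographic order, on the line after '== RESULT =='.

Regress step by step:
  through step 3 (pickup(e)): drop {holding(e)}, keep {on(a,b)}, require {clear(e), handempty, ontable(e)}
    → {clear(e), handempty, on(a,b), ontable(e)}
  through step 2 (stack(a,b)): drop {handempty, on(a,b)}, keep {clear(e), ontable(e)}, require {clear(b), holding(a)}
    → {clear(b), clear(e), holding(a), ontable(e)}
  through step 1 (unstack(a,e)): drop {clear(e), holding(a)}, keep {clear(b), ontable(e)}, require {clear(a), handempty, on(a,e)}
    → {clear(a), clear(b), handempty, on(a,e), ontable(e)}

== RESULT ==
["clear(a)", "clear(b)", "handempty", "on(a,e)", "ontable(e)"]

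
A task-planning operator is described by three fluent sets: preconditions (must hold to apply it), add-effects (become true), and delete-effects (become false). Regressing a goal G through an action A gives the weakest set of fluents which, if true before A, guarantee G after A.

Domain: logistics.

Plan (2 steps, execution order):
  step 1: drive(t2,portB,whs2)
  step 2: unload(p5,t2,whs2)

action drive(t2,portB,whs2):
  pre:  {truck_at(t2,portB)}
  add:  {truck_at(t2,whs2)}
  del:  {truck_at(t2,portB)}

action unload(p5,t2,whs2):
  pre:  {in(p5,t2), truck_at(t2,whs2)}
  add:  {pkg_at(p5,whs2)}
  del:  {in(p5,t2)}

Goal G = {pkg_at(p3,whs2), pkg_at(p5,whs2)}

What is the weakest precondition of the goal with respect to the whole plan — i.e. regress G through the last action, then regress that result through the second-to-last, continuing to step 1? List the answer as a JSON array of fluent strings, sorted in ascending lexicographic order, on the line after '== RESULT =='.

Work backward from the goal:
  through step 2 (unload(p5,t2,whs2)): drop {pkg_at(p5,whs2)}, keep {pkg_at(p3,whs2)}, require {in(p5,t2), truck_at(t2,whs2)}
    → {in(p5,t2), pkg_at(p3,whs2), truck_at(t2,whs2)}
  through step 1 (drive(t2,portB,whs2)): drop {truck_at(t2,whs2)}, keep {in(p5,t2), pkg_at(p3,whs2)}, require {truck_at(t2,portB)}
    → {in(p5,t2), pkg_at(p3,whs2), truck_at(t2,portB)}

== RESULT ==
["in(p5,t2)", "pkg_at(p3,whs2)", "truck_at(t2,portB)"]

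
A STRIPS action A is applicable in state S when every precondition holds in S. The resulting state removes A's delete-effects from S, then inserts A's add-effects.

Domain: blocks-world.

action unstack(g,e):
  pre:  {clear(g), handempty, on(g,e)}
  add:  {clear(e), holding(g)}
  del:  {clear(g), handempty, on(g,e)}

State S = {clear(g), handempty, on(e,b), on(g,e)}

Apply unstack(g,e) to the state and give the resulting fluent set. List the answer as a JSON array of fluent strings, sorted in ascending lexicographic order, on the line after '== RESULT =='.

Progress:
  pre ⊆ S: {clear(g), handempty, on(g,e)} ⊆ S  — applicable
  S \ del = {on(e,b)}
  ∪ add   = {clear(e), holding(g), on(e,b)}

== RESULT ==
["clear(e)", "holding(g)", "on(e,b)"]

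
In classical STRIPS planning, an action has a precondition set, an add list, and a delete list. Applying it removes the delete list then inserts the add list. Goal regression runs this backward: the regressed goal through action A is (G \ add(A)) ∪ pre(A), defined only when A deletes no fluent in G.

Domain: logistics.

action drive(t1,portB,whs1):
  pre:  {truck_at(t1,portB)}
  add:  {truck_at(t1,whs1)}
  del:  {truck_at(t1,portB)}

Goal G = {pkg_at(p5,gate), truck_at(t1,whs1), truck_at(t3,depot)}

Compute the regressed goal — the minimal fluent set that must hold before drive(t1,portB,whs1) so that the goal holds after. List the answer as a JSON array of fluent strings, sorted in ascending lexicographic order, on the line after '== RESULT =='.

Compute (G \ add) ∪ pre:
  G ∩ del = {}  (empty — regression defined)
  G \ add = {pkg_at(p5,gate), truck_at(t1,whs1), truck_at(t3,depot)} \ {truck_at(t1,whs1)} = {pkg_at(p5,gate), truck_at(t3,depot)}
  ∪ pre   = {pkg_at(p5,gate), truck_at(t3,depot)} ∪ {truck_at(t1,portB)}
          = {pkg_at(p5,gate), truck_at(t1,portB), truck_at(t3,depot)}

== RESULT ==
["pkg_at(p5,gate)", "truck_at(t1,portB)", "truck_at(t3,depot)"]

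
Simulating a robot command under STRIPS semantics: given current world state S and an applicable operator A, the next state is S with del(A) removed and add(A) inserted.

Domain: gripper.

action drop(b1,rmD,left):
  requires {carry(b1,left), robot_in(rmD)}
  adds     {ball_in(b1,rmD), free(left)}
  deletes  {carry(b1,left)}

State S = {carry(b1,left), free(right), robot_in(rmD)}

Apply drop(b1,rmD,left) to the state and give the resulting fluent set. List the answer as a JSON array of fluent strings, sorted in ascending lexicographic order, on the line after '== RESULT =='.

Compute (S \ del) ∪ add:
  pre ⊆ S: {carry(b1,left), robot_in(rmD)} ⊆ S  — applicable
  S \ del = {free(right), robot_in(rmD)}
  ∪ add   = {ball_in(b1,rmD), free(left), free(right), robot_in(rmD)}

== RESULT ==
["ball_in(b1,rmD)", "free(left)", "free(right)", "robot_in(rmD)"]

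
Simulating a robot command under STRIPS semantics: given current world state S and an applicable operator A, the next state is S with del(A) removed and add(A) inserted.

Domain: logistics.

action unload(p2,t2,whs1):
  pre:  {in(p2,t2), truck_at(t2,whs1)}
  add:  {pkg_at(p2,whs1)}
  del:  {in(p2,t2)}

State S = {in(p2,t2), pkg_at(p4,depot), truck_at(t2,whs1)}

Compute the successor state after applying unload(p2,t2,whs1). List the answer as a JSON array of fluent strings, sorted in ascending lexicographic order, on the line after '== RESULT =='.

Compute (S \ del) ∪ add:
  pre ⊆ S: {in(p2,t2), truck_at(t2,whs1)} ⊆ S  — applicable
  S \ del = {pkg_at(p4,depot), truck_at(t2,whs1)}
  ∪ add   = {pkg_at(p2,whs1), pkg_at(p4,depot), truck_at(t2,whs1)}

== RESULT ==
["pkg_at(p2,whs1)", "pkg_at(p4,depot)", "truck_at(t2,whs1)"]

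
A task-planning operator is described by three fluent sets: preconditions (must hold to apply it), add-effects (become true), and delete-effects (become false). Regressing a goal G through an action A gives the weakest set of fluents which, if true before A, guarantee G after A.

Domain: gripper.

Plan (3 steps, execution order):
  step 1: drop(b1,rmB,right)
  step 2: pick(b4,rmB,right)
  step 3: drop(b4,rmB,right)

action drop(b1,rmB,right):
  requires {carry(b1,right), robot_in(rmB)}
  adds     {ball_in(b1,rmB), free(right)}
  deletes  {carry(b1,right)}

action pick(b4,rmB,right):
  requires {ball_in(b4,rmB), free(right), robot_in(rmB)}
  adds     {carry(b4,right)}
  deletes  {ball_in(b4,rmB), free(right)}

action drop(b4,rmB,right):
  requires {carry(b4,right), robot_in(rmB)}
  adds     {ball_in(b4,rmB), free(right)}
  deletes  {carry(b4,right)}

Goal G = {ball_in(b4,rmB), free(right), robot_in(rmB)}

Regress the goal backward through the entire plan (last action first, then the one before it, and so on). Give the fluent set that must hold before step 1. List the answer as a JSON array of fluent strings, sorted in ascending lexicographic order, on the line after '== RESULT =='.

Work backward from the goal:
  through step 3 (drop(b4,rmB,right)): drop {ball_in(b4,rmB), free(right)}, keep {robot_in(rmB)}, require {carry(b4,right), robot_in(rmB)}
    → {carry(b4,right), robot_in(rmB)}
  through step 2 (pick(b4,rmB,right)): drop {carry(b4,right)}, keep {robot_in(rmB)}, require {ball_in(b4,rmB), free(right), robot_in(rmB)}
    → {ball_in(b4,rmB), free(right), robot_in(rmB)}
  through step 1 (drop(b1,rmB,right)): drop {free(right)}, keep {ball_in(b4,rmB), robot_in(rmB)}, require {carry(b1,right), robot_in(rmB)}
    → {ball_in(b4,rmB), carry(b1,right), robot_in(rmB)}

== RESULT ==
["ball_in(b4,rmB)", "carry(b1,right)", "robot_in(rmB)"]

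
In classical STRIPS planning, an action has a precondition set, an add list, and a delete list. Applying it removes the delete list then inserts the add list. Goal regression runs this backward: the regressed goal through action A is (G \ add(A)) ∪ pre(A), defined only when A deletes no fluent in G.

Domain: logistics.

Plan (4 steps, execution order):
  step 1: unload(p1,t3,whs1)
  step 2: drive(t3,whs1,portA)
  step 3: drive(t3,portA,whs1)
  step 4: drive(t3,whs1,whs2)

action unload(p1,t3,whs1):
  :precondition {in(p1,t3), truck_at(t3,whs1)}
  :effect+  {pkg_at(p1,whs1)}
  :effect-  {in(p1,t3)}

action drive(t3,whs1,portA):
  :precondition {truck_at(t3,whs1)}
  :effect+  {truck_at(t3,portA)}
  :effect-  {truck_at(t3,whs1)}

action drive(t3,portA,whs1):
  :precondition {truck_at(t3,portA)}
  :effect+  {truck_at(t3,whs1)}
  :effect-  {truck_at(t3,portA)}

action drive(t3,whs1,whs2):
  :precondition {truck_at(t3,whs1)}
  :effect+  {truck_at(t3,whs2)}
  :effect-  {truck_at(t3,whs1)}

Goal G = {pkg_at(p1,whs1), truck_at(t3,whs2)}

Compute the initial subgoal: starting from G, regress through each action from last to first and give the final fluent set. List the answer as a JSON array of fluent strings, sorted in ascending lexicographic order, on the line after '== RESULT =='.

Regress step by step:
  through step 4 (drive(t3,whs1,whs2)): drop {truck_at(t3,whs2)}, keep {pkg_at(p1,whs1)}, require {truck_at(t3,whs1)}
    → {pkg_at(p1,whs1), truck_at(t3,whs1)}
  through step 3 (drive(t3,portA,whs1)): drop {truck_at(t3,whs1)}, keep {pkg_at(p1,whs1)}, require {truck_at(t3,portA)}
    → {pkg_at(p1,whs1), truck_at(t3,portA)}
  through step 2 (drive(t3,whs1,portA)): drop {truck_at(t3,portA)}, keep {pkg_at(p1,whs1)}, require {truck_at(t3,whs1)}
    → {pkg_at(p1,whs1), truck_at(t3,whs1)}
  through step 1 (unload(p1,t3,whs1)): drop {pkg_at(p1,whs1)}, keep {truck_at(t3,whs1)}, require {in(p1,t3), truck_at(t3,whs1)}
    → {in(p1,t3), truck_at(t3,whs1)}

== RESULT ==
["in(p1,t3)", "truck_at(t3,whs1)"]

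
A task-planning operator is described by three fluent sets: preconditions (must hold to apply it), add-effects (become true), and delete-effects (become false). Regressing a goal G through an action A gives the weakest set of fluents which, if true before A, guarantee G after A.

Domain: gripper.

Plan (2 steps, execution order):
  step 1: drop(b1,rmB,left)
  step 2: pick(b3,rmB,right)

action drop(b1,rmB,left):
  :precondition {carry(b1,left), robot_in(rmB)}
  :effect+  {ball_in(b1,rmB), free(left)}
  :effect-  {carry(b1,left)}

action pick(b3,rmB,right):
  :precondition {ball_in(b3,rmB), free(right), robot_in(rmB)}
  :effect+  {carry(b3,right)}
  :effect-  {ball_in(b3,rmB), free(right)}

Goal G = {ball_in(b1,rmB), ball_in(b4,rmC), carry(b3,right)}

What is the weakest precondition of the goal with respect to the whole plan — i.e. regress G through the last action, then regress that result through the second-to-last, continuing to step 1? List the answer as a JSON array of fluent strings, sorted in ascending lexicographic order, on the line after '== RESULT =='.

Regress step by step:
  through step 2 (pick(b3,rmB,right)): drop {carry(b3,right)}, keep {ball_in(b1,rmB), ball_in(b4,rmC)}, require {ball_in(b3,rmB), free(right), robot_in(rmB)}
    → {ball_in(b1,rmB), ball_in(b3,rmB), ball_in(b4,rmC), free(right), robot_in(rmB)}
  through step 1 (drop(b1,rmB,left)): drop {ball_in(b1,rmB)}, keep {ball_in(b3,rmB), ball_in(b4,rmC), free(right), robot_in(rmB)}, require {carry(b1,left), robot_in(rmB)}
    → {ball_in(b3,rmB), ball_in(b4,rmC), carry(b1,left), free(right), robot_in(rmB)}

== RESULT ==
["ball_in(b3,rmB)", "ball_in(b4,rmC)", "carry(b1,left)", "free(right)", "robot_in(rmB)"]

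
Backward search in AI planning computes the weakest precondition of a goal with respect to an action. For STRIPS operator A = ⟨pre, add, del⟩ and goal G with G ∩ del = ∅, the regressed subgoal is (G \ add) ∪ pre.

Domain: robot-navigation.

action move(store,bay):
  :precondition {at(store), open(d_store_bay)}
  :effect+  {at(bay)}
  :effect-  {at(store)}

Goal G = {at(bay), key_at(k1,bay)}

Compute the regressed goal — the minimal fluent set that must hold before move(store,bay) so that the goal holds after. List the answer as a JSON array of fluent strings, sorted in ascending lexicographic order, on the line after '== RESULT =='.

Compute (G \ add) ∪ pre:
  G ∩ del = {}  (empty — regression defined)
  G \ add = {at(bay), key_at(k1,bay)} \ {at(bay)} = {key_at(k1,bay)}
  ∪ pre   = {key_at(k1,bay)} ∪ {at(store), open(d_store_bay)}
          = {at(store), key_at(k1,bay), open(d_store_bay)}

== RESULT ==
["at(store)", "key_at(k1,bay)", "open(d_store_bay)"]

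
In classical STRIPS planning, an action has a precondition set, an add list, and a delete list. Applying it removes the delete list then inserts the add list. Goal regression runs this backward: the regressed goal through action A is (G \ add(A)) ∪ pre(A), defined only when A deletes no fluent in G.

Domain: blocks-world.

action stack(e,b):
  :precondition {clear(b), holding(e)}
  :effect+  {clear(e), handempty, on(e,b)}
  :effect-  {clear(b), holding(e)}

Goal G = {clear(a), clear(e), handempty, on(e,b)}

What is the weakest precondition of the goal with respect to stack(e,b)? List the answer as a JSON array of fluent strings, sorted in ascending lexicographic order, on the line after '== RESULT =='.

Regress:
  G ∩ del = {}  (empty — regression defined)
  G \ add = {clear(a), clear(e), handempty, on(e,b)} \ {clear(e), handempty, on(e,b)} = {clear(a)}
  ∪ pre   = {clear(a)} ∪ {clear(b), holding(e)}
          = {clear(a), clear(b), holding(e)}

== RESULT ==
["clear(a)", "clear(b)", "holding(e)"]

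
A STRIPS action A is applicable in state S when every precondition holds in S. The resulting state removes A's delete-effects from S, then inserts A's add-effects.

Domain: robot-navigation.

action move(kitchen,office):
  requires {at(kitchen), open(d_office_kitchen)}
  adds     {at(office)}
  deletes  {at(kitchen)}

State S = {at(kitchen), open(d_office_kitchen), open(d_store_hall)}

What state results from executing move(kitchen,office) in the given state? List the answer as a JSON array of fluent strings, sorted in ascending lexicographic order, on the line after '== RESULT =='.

Compute (S \ del) ∪ add:
  pre ⊆ S: {at(kitchen), open(d_office_kitchen)} ⊆ S  — applicable
  S \ del = {open(d_office_kitchen), open(d_store_hall)}
  ∪ add   = {at(office), open(d_office_kitchen), open(d_store_hall)}

== RESULT ==
["at(office)", "open(d_office_kitchen)", "open(d_store_hall)"]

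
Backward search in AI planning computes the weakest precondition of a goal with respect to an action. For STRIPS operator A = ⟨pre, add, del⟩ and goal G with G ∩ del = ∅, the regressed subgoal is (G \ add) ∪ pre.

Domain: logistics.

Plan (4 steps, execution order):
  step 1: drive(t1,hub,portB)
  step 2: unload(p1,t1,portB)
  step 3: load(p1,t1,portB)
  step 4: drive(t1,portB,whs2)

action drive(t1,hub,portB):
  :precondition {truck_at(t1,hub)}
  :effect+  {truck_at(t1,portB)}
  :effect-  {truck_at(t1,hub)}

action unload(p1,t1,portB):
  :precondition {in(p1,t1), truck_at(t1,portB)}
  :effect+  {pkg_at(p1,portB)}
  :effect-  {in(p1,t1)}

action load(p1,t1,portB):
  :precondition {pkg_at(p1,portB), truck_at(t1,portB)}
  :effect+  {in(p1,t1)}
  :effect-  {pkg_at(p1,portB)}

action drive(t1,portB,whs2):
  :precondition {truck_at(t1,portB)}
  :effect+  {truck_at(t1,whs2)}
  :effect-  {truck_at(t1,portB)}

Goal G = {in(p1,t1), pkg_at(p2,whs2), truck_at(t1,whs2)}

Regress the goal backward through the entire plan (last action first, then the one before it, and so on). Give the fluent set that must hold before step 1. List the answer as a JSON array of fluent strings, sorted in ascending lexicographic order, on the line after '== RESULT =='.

Regress step by step:
  through step 4 (drive(t1,portB,whs2)): drop {truck_at(t1,whs2)}, keep {in(p1,t1), pkg_at(p2,whs2)}, require {truck_at(t1,portB)}
    → {in(p1,t1), pkg_at(p2,whs2), truck_at(t1,portB)}
  through step 3 (load(p1,t1,portB)): drop {in(p1,t1)}, keep {pkg_at(p2,whs2), truck_at(t1,portB)}, require {pkg_at(p1,portB), truck_at(t1,portB)}
    → {pkg_at(p1,portB), pkg_at(p2,whs2), truck_at(t1,portB)}
  through step 2 (unload(p1,t1,portB)): drop {pkg_at(p1,portB)}, keep {pkg_at(p2,whs2), truck_at(t1,portB)}, require {in(p1,t1), truck_at(t1,portB)}
    → {in(p1,t1), pkg_at(p2,whs2), truck_at(t1,portB)}
  through step 1 (drive(t1,hub,portB)): drop {truck_at(t1,portB)}, keep {in(p1,t1), pkg_at(p2,whs2)}, require {truck_at(t1,hub)}
    → {in(p1,t1), pkg_at(p2,whs2), truck_at(t1,hub)}

== RESULT ==
["in(p1,t1)", "pkg_at(p2,whs2)", "truck_at(t1,hub)"]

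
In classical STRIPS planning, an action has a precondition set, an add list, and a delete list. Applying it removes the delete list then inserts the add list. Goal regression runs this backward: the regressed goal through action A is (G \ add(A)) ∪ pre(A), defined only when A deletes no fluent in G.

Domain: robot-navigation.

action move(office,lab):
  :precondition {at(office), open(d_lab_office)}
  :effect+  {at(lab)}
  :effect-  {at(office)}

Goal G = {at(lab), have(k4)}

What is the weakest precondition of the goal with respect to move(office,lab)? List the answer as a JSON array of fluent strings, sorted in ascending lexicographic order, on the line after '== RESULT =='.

Regress:
  G ∩ del = {}  (empty — regression defined)
  G \ add = {at(lab), have(k4)} \ {at(lab)} = {have(k4)}
  ∪ pre   = {have(k4)} ∪ {at(office), open(d_lab_office)}
          = {at(office), have(k4), open(d_lab_office)}

== RESULT ==
["at(office)", "have(k4)", "open(d_lab_office)"]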